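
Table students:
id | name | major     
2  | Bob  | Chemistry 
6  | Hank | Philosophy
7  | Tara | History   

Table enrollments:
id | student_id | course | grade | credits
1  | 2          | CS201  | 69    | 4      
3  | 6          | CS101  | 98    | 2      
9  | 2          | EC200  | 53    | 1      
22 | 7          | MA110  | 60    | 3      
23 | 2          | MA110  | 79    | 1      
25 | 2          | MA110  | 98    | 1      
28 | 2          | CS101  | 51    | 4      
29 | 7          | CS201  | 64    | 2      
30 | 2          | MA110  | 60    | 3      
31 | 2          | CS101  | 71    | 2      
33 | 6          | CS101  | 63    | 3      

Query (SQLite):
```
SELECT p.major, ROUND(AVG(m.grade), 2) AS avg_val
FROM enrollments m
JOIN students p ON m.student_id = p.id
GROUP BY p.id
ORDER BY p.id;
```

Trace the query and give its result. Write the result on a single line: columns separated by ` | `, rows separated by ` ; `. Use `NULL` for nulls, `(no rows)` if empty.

Chemistry | 68.71 ; Philosophy | 80.5 ; History | 62

Join each enrollments row to its students via student_id.
Group joined rows by students.id; compute ROUND(AVG(m.grade), 2) per group.
  2: ids {1, 9, 23, 25, 28, 30, 31} → ROUND(AVG(m.grade), 2)=68.71
  6: ids {3, 33} → ROUND(AVG(m.grade), 2)=80.5
  7: ids {22, 29} → ROUND(AVG(m.grade), 2)=62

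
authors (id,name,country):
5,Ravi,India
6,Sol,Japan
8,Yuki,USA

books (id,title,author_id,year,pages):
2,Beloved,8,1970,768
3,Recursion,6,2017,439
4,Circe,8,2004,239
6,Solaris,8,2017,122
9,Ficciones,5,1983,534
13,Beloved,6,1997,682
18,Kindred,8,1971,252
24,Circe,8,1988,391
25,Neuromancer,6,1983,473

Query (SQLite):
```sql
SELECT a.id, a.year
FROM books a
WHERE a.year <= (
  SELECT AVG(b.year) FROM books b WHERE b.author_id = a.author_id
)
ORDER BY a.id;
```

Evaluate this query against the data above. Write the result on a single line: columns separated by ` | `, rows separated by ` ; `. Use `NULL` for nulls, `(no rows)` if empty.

For each books row a, compute AVG(year) over rows sharing a.author_id.
Keep row a if a.year <= that per-group AVG.
  author_id=5: AVG(year) = 1983.0
  author_id=6: AVG(year) = 1999.0
  author_id=8: AVG(year) = 1990.0

2 | 1970 ; 9 | 1983 ; 13 | 1997 ; 18 | 1971 ; 24 | 1988 ; 25 | 1983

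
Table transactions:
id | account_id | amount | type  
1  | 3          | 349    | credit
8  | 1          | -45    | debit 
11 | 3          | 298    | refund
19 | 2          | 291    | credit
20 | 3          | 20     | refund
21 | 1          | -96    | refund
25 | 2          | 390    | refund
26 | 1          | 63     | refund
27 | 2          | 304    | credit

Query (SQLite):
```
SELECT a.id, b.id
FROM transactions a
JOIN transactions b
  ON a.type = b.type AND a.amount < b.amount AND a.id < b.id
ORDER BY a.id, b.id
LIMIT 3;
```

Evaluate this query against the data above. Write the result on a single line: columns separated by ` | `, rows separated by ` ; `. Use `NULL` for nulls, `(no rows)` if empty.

Pairs (a,b) with same type, a.amount < b.amount, a.id < b.id.
type groups: credit:{1,19,27} debit:{8} refund:{11,20,21,25,26}
Ordered by (a.id, b.id); first 3.

11 | 25 ; 19 | 27 ; 20 | 25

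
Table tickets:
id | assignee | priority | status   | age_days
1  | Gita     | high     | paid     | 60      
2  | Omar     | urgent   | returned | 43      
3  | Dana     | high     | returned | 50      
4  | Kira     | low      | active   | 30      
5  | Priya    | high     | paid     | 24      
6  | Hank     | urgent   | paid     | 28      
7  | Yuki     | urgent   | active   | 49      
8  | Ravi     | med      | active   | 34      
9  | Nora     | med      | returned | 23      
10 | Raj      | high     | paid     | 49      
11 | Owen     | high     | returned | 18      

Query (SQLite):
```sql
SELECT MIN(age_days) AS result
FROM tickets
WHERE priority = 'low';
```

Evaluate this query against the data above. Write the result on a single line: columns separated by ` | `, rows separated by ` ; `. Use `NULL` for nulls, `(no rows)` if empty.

30

Rows where priority='low' → age_days values: [30].
MIN of non-NULL values = 30.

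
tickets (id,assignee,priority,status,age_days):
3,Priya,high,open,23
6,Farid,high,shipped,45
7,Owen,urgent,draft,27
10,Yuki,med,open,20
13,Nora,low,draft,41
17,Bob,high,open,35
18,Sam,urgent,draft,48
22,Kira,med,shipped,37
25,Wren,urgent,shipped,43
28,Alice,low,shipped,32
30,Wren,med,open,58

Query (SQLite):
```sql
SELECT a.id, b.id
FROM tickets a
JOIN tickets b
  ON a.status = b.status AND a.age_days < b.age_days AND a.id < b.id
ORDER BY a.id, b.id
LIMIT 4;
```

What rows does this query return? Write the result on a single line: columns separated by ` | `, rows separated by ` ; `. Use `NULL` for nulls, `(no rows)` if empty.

3 | 17 ; 3 | 30 ; 7 | 13 ; 7 | 18

Pairs (a,b) with same status, a.age_days < b.age_days, a.id < b.id.
status groups: draft:{7,13,18} open:{3,10,17,30} shipped:{6,22,25,28}
Ordered by (a.id, b.id); first 4.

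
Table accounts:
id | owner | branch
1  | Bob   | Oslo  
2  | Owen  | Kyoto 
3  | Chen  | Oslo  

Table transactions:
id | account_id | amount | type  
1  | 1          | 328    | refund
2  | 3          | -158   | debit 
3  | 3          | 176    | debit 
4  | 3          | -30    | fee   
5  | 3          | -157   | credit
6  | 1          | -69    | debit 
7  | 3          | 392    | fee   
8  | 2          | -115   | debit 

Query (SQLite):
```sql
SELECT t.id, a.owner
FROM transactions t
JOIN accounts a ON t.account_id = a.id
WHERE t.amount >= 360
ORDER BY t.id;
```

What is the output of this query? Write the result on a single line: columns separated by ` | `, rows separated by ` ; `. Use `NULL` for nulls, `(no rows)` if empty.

7 | Chen

Each transactions row matches the accounts row where account_id = accounts.id.
Then keep rows with t.amount >= 360.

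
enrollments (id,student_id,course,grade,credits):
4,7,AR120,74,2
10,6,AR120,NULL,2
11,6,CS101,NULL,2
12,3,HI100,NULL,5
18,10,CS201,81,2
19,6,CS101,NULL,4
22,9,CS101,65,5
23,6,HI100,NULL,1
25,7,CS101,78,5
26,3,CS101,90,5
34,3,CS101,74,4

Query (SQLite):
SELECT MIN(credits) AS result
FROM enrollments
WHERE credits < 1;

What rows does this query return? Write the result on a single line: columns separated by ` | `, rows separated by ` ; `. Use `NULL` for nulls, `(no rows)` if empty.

NULL

Rows where credits < 1 → credits values: [].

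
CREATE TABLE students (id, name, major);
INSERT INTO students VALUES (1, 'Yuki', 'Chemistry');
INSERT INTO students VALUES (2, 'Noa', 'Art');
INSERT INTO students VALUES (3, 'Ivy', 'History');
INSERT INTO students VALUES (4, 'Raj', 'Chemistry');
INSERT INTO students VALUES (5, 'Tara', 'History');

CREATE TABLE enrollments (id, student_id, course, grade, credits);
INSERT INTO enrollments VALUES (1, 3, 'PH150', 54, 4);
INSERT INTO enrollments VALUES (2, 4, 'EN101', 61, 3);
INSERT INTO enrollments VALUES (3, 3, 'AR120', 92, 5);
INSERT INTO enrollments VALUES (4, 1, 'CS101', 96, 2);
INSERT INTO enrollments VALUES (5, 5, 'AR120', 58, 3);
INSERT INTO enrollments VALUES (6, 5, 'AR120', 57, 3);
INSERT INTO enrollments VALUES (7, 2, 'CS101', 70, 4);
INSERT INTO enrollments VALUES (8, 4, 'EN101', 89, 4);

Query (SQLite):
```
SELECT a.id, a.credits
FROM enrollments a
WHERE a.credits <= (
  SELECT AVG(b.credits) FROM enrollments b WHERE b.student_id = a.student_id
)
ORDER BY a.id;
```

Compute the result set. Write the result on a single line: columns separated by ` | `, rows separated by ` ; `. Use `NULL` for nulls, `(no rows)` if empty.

For each enrollments row a, compute AVG(credits) over rows sharing a.student_id.
Keep row a if a.credits <= that per-group AVG.
  student_id=1: AVG(credits) = 2.0
  student_id=2: AVG(credits) = 4.0
  student_id=3: AVG(credits) = 4.5
  student_id=4: AVG(credits) = 3.5
  student_id=5: AVG(credits) = 3.0

1 | 4 ; 2 | 3 ; 4 | 2 ; 5 | 3 ; 6 | 3 ; 7 | 4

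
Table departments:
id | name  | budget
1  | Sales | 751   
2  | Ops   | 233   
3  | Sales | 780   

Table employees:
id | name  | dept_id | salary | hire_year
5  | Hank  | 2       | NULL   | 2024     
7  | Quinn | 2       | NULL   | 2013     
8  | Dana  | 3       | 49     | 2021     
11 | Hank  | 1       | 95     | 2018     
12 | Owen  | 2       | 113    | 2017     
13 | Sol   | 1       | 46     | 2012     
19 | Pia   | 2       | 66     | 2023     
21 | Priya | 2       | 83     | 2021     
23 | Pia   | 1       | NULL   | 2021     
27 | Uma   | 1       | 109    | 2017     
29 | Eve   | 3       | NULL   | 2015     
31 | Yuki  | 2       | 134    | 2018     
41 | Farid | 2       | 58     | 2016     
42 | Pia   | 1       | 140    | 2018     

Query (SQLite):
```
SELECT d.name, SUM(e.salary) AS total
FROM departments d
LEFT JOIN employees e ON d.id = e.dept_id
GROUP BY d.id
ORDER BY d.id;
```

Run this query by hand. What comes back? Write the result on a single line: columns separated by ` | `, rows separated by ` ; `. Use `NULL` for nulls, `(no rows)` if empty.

LEFT JOIN keeps every departments row; unmatched ones get NULL for employees columns.
Group by departments.id and compute SUM(e.salary). SUM over an all-NULL group is NULL.
  1: ids {11, 13, 23, 27, 42} → SUM(e.salary)=390
  2: ids {5, 7, 12, 19, 21, 31, 41} → SUM(e.salary)=454
  3: ids {8, 29} → SUM(e.salary)=49

Sales | 390 ; Ops | 454 ; Sales | 49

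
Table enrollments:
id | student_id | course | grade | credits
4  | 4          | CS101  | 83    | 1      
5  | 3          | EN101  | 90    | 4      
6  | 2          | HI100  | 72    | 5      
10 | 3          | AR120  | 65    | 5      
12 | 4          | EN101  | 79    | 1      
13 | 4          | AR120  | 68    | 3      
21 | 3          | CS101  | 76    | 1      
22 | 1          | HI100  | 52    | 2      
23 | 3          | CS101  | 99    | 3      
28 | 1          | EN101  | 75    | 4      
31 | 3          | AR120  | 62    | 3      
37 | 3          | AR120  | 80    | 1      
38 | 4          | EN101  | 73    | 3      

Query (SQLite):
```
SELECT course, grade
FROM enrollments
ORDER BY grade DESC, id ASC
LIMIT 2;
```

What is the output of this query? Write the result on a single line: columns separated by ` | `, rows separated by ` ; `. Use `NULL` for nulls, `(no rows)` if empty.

CS101 | 99 ; EN101 | 90

Sort by grade desc, tiebreak id asc: (99, id=23), (90, id=5), (83, id=4), (80, id=37), (79, id=12) …. Take first 2.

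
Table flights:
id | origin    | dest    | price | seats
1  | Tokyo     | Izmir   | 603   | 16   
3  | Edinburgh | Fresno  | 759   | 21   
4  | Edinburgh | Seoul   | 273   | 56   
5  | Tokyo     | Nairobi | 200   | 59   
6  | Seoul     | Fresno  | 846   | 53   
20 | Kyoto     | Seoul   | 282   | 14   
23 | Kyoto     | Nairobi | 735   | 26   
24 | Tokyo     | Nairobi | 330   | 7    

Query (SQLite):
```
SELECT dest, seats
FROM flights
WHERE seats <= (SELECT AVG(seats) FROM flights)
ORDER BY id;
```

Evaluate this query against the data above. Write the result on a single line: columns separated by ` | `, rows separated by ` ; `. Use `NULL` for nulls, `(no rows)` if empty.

Scalar subquery: AVG(seats) over all flights rows = 31.5.
Keep rows where seats <= that value.

Izmir | 16 ; Fresno | 21 ; Seoul | 14 ; Nairobi | 26 ; Nairobi | 7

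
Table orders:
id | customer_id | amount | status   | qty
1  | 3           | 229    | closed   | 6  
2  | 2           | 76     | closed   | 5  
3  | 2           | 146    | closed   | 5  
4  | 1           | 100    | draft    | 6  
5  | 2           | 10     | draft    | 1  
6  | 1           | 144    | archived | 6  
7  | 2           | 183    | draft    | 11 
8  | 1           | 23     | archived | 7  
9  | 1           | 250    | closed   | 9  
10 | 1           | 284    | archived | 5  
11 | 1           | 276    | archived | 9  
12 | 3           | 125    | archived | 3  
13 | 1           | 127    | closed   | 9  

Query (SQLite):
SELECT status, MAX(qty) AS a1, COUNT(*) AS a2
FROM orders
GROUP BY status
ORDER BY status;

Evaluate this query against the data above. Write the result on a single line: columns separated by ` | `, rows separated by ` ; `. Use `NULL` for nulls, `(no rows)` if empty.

archived | 9 | 5 ; closed | 9 | 5 ; draft | 11 | 3

Group orders by status.
Per group compute: MAX(qty), COUNT(*).
  archived: ids {6, 8, 10, 11, 12} → MAX(qty)=9, COUNT(*)=5
  closed: ids {1, 2, 3, 9, 13} → MAX(qty)=9, COUNT(*)=5
  draft: ids {4, 5, 7} → MAX(qty)=11, COUNT(*)=3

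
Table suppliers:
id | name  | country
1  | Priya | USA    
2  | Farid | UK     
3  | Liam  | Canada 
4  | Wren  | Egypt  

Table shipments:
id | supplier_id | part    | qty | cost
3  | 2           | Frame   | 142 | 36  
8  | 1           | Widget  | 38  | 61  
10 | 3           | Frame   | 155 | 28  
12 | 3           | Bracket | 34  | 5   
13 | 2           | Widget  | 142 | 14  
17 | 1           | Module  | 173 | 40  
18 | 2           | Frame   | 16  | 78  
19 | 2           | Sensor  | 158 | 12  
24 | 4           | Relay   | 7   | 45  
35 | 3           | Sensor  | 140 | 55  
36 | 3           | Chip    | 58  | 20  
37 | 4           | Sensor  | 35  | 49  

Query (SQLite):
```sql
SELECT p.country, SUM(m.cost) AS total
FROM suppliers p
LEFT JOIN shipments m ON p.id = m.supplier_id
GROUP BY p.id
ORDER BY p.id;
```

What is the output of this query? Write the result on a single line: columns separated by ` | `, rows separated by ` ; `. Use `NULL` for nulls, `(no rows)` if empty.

USA | 101 ; UK | 140 ; Canada | 108 ; Egypt | 94

LEFT JOIN keeps every suppliers row; unmatched ones get NULL for shipments columns.
Group by suppliers.id and compute SUM(m.cost). SUM over an all-NULL group is NULL.
  1: ids {8, 17} → SUM(m.cost)=101
  2: ids {3, 13, 18, 19} → SUM(m.cost)=140
  3: ids {10, 12, 35, 36} → SUM(m.cost)=108
  4: ids {24, 37} → SUM(m.cost)=94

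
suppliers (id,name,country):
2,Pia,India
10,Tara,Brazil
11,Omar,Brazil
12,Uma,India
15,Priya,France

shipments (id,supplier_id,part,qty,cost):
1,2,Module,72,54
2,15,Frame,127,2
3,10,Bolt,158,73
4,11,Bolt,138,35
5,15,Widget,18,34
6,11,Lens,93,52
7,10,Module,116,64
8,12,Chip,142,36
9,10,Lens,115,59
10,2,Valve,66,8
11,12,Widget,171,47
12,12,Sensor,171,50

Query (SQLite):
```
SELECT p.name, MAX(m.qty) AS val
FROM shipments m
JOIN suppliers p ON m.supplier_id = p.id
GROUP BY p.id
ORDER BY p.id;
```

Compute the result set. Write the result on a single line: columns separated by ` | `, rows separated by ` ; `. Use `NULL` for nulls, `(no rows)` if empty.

Join each shipments row to its suppliers via supplier_id.
Group joined rows by suppliers.id; compute MAX(m.qty) per group.
  2: ids {1, 10} → MAX(m.qty)=72
  10: ids {3, 7, 9} → MAX(m.qty)=158
  11: ids {4, 6} → MAX(m.qty)=138
  12: ids {8, 11, 12} → MAX(m.qty)=171
  15: ids {2, 5} → MAX(m.qty)=127

Pia | 72 ; Tara | 158 ; Omar | 138 ; Uma | 171 ; Priya | 127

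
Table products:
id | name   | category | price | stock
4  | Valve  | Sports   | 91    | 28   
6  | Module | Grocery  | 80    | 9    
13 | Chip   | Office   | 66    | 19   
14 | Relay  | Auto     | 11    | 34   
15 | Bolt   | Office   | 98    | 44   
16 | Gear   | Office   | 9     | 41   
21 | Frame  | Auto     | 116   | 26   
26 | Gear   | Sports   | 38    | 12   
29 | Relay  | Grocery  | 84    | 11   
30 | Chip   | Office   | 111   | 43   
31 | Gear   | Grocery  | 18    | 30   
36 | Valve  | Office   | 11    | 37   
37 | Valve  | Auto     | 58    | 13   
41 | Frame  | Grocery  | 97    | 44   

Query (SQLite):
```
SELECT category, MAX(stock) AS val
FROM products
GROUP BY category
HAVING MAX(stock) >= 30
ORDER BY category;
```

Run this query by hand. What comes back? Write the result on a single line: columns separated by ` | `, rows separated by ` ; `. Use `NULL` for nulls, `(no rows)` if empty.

Auto | 34 ; Grocery | 44 ; Office | 44

Partition products by category; compute MAX(stock) within each group.
HAVING: keep groups where MAX(stock) >= 30.
  Auto: ids {14, 21, 37} → MAX(stock)=34
  Grocery: ids {6, 29, 31, 41} → MAX(stock)=44
  Office: ids {13, 15, 16, 30, 36} → MAX(stock)=44
  Sports: ids {4, 26} → MAX(stock)=28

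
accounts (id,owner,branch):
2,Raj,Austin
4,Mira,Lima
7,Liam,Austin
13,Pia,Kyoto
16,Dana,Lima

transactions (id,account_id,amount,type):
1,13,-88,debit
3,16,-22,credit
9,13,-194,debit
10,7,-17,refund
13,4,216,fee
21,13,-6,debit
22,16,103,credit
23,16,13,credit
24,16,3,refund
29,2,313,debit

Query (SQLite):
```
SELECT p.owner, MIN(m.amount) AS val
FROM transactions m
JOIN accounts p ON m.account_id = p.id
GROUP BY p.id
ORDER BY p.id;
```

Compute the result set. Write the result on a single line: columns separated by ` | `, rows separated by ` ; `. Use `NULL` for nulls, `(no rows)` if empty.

Raj | 313 ; Mira | 216 ; Liam | -17 ; Pia | -194 ; Dana | -22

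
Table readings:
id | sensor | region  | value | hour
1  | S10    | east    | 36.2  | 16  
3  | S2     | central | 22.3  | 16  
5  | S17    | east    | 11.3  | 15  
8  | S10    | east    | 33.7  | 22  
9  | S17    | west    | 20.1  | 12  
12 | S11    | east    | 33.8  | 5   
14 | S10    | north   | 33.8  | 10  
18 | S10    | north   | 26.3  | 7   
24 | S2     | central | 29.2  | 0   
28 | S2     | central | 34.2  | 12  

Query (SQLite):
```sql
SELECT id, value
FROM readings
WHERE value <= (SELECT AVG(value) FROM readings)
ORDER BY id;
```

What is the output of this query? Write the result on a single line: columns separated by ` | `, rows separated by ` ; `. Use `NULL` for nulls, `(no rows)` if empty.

3 | 22.3 ; 5 | 11.3 ; 9 | 20.1 ; 18 | 26.3

Scalar subquery: AVG(value) over all readings rows = 28.09 (≈; comparison uses full precision).
Keep rows where value <= that value.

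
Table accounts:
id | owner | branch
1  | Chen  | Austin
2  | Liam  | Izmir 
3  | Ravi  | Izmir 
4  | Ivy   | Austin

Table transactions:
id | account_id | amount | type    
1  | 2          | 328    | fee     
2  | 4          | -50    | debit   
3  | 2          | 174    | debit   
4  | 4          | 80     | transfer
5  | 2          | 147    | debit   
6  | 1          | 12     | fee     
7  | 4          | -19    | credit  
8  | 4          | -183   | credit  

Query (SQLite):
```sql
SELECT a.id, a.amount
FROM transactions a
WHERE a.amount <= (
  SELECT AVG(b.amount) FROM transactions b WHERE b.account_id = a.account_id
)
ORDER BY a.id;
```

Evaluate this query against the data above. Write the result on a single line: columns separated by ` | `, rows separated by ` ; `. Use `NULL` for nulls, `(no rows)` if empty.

For each transactions row a, compute AVG(amount) over rows sharing a.account_id.
Keep row a if a.amount <= that per-group AVG.
  account_id=1: AVG(amount) = 12.0
  account_id=2: AVG(amount) = 216.333333
  account_id=4: AVG(amount) = -43.0

2 | -50 ; 3 | 174 ; 5 | 147 ; 6 | 12 ; 8 | -183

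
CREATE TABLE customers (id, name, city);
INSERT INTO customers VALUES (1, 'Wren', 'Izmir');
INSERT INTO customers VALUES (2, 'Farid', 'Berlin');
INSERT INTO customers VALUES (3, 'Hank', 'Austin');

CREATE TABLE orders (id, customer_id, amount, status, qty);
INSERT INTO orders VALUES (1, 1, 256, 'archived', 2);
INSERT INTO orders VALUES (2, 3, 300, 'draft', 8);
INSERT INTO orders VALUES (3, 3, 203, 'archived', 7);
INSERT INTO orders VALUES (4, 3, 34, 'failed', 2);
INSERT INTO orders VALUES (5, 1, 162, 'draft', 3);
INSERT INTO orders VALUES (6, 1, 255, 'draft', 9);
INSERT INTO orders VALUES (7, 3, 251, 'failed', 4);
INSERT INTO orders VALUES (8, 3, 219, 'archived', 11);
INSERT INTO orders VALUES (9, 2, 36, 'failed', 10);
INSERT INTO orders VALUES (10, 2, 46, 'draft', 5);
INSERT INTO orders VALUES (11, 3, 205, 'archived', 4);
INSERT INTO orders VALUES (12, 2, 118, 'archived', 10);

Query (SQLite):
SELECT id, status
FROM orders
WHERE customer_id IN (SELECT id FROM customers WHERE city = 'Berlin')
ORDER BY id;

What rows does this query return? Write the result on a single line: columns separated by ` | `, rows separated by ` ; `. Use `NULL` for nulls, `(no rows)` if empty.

Inner query: customers.id where city = 'Berlin'.
Outer: keep orders rows whose customer_id is in that set.
Inner query → {2}

9 | failed ; 10 | draft ; 12 | archived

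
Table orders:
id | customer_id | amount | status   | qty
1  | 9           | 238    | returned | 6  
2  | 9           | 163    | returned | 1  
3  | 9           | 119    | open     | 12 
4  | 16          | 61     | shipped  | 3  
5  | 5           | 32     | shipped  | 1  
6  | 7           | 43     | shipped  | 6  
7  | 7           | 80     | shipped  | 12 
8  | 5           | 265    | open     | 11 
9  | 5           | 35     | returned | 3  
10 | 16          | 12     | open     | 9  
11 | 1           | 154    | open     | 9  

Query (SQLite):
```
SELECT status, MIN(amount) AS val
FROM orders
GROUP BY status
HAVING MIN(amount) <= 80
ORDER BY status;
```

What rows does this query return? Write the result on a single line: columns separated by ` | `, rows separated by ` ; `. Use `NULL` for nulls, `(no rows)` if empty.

open | 12 ; returned | 35 ; shipped | 32

Partition orders by status; compute MIN(amount) within each group.
HAVING: keep groups where MIN(amount) <= 80.
  open: ids {3, 8, 10, 11} → MIN(amount)=12
  returned: ids {1, 2, 9} → MIN(amount)=35
  shipped: ids {4, 5, 6, 7} → MIN(amount)=32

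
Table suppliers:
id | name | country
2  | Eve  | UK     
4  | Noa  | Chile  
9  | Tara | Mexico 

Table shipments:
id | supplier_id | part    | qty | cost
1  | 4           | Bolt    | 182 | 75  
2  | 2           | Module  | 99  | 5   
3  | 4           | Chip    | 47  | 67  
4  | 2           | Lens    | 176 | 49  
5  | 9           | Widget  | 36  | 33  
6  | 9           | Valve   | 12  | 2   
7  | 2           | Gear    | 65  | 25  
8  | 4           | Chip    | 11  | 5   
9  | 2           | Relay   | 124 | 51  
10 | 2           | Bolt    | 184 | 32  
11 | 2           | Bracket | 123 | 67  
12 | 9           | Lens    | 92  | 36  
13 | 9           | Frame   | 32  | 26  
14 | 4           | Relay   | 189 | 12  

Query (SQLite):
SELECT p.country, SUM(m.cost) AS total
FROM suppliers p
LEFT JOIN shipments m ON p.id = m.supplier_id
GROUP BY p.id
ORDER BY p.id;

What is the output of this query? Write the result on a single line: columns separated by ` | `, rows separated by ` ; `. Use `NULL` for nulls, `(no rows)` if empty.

LEFT JOIN keeps every suppliers row; unmatched ones get NULL for shipments columns.
Group by suppliers.id and compute SUM(m.cost). SUM over an all-NULL group is NULL.
  2: ids {2, 4, 7, 9, 10, 11} → SUM(m.cost)=229
  4: ids {1, 3, 8, 14} → SUM(m.cost)=159
  9: ids {5, 6, 12, 13} → SUM(m.cost)=97

UK | 229 ; Chile | 159 ; Mexico | 97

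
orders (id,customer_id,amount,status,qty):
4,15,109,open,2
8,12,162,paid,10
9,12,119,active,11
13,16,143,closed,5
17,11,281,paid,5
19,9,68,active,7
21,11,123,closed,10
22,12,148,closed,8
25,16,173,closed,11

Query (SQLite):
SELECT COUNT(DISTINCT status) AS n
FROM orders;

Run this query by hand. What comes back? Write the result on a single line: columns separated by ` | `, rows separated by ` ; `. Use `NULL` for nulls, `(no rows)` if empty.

4

Count distinct non-NULL status values.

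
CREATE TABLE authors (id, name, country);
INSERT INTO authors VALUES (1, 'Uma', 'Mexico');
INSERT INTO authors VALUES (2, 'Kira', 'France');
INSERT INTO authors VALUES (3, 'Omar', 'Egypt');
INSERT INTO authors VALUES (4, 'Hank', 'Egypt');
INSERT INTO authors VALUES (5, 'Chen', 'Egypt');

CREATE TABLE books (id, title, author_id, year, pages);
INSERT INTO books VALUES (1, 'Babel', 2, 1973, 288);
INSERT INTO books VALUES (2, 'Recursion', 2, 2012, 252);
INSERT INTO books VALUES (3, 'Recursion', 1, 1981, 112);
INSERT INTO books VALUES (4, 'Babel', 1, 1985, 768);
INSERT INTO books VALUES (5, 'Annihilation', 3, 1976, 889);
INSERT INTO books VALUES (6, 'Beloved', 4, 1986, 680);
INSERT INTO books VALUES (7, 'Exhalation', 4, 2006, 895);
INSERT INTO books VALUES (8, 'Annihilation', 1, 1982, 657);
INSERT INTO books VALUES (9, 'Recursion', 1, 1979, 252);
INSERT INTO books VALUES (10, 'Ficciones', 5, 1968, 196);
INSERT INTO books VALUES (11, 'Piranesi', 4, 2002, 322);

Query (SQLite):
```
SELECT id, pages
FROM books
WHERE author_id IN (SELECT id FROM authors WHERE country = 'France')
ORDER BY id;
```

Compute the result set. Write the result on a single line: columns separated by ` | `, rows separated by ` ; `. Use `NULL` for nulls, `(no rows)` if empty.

Inner query: authors.id where country = 'France'.
Outer: keep books rows whose author_id is in that set.
Inner query → {2}

1 | 288 ; 2 | 252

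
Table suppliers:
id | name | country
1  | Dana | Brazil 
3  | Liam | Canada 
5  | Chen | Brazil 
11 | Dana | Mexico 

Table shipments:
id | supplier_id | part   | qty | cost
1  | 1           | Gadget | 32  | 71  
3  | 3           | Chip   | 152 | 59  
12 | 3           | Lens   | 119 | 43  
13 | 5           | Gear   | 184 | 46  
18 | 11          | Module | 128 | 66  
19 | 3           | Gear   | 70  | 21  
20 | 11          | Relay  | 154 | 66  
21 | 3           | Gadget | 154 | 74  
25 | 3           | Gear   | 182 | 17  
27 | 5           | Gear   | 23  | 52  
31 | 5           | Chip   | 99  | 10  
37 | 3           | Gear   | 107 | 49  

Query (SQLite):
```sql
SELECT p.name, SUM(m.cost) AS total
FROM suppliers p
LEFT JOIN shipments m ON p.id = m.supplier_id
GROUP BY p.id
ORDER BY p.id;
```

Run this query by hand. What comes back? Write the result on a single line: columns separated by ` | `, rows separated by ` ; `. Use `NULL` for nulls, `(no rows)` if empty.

Dana | 71 ; Liam | 263 ; Chen | 108 ; Dana | 132

LEFT JOIN keeps every suppliers row; unmatched ones get NULL for shipments columns.
Group by suppliers.id and compute SUM(m.cost). SUM over an all-NULL group is NULL.
  1: ids {1} → SUM(m.cost)=71
  3: ids {3, 12, 19, 21, 25, 37} → SUM(m.cost)=263
  5: ids {13, 27, 31} → SUM(m.cost)=108
  11: ids {18, 20} → SUM(m.cost)=132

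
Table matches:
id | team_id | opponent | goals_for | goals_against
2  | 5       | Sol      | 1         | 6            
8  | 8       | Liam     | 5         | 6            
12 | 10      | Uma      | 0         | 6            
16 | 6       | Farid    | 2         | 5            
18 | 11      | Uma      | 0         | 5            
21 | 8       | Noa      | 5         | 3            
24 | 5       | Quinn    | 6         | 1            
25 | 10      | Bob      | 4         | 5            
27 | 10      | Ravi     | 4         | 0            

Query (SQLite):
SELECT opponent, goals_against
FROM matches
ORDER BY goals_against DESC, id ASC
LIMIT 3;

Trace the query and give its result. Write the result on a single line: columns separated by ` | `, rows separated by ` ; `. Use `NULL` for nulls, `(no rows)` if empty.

Sol | 6 ; Liam | 6 ; Uma | 6

Sort by goals_against desc, tiebreak id asc: (6, id=2), (6, id=8), (6, id=12), (5, id=16), (5, id=18), (5, id=25) …. Take first 3.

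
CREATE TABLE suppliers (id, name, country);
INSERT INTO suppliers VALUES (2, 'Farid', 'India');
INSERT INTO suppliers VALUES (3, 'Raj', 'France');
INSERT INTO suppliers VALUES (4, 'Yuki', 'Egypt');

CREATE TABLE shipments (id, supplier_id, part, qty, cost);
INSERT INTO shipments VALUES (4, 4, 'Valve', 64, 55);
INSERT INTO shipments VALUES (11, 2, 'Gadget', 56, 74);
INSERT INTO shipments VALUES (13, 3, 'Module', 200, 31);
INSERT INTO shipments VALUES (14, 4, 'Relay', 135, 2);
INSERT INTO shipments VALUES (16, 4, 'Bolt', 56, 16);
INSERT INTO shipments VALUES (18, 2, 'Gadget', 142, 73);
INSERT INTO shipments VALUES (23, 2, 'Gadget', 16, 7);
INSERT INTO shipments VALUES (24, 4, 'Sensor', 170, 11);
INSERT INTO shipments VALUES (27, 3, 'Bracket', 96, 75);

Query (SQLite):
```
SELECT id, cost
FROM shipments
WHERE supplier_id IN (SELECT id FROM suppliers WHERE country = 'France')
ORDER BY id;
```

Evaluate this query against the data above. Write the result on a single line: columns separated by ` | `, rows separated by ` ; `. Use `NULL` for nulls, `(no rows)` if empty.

Inner query: suppliers.id where country = 'France'.
Outer: keep shipments rows whose supplier_id is in that set.
Inner query → {3}

13 | 31 ; 27 | 75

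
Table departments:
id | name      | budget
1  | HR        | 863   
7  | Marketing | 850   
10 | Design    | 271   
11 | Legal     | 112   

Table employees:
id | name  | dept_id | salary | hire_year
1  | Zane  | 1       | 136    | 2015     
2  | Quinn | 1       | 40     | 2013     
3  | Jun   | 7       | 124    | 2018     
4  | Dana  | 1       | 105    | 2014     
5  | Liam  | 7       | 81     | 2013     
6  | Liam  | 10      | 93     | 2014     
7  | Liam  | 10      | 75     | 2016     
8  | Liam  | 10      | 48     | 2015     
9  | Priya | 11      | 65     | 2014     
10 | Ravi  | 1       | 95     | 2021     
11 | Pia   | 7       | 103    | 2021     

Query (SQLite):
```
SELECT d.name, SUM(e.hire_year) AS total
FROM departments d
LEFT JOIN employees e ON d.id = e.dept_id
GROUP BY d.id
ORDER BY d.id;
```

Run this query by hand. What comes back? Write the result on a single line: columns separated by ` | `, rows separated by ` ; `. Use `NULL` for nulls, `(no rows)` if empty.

HR | 8063 ; Marketing | 6052 ; Design | 6045 ; Legal | 2014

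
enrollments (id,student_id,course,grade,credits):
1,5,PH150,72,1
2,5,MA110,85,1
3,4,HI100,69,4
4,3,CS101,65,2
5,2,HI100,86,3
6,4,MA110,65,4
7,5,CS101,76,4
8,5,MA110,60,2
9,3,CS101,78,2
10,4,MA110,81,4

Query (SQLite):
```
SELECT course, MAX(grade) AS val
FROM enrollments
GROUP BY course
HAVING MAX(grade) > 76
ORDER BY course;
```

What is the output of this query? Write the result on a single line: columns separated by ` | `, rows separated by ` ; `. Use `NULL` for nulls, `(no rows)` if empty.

Partition enrollments by course; compute MAX(grade) within each group.
HAVING: keep groups where MAX(grade) > 76.
  CS101: ids {4, 7, 9} → MAX(grade)=78
  HI100: ids {3, 5} → MAX(grade)=86
  MA110: ids {2, 6, 8, 10} → MAX(grade)=85
  PH150: ids {1} → MAX(grade)=72

CS101 | 78 ; HI100 | 86 ; MA110 | 85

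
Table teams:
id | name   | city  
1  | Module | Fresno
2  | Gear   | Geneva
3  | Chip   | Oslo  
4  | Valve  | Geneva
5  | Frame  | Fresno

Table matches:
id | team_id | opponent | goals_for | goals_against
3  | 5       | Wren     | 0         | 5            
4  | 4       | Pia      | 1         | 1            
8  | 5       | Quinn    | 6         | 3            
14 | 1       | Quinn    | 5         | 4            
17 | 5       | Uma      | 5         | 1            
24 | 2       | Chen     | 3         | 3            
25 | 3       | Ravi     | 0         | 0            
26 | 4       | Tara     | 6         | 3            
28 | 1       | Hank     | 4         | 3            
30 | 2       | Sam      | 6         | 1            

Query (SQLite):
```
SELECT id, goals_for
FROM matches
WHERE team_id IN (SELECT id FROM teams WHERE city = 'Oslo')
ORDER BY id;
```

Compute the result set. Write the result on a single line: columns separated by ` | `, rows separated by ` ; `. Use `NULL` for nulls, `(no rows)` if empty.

25 | 0

Inner query: teams.id where city = 'Oslo'.
Outer: keep matches rows whose team_id is in that set.
Inner query → {3}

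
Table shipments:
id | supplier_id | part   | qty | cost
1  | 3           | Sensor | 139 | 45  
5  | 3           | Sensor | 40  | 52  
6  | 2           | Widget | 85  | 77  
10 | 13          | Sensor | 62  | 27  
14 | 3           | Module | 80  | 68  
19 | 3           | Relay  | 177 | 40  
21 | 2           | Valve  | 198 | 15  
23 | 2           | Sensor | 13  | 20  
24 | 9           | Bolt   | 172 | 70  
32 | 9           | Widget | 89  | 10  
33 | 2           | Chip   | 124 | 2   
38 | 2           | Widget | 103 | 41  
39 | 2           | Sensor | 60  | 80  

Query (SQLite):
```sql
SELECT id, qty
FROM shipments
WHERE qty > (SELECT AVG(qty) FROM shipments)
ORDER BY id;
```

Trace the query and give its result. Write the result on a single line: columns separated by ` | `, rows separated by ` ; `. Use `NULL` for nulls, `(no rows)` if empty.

Scalar subquery: AVG(qty) over all shipments rows = 103.230769 (≈; comparison uses full precision).
Keep rows where qty > that value.

1 | 139 ; 19 | 177 ; 21 | 198 ; 24 | 172 ; 33 | 124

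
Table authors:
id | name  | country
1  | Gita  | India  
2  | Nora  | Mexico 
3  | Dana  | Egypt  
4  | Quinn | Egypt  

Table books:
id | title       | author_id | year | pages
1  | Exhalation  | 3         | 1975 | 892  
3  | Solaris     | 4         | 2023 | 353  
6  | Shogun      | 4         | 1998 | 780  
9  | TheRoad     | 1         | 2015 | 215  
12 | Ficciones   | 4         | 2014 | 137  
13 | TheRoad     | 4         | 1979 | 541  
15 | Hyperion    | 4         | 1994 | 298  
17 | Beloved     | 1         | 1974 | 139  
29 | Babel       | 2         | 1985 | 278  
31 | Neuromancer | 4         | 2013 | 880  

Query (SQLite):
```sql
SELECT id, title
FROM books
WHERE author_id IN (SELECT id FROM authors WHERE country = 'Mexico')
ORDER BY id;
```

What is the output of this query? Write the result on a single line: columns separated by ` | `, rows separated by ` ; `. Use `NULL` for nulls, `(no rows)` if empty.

29 | Babel

Inner query: authors.id where country = 'Mexico'.
Outer: keep books rows whose author_id is in that set.
Inner query → {2}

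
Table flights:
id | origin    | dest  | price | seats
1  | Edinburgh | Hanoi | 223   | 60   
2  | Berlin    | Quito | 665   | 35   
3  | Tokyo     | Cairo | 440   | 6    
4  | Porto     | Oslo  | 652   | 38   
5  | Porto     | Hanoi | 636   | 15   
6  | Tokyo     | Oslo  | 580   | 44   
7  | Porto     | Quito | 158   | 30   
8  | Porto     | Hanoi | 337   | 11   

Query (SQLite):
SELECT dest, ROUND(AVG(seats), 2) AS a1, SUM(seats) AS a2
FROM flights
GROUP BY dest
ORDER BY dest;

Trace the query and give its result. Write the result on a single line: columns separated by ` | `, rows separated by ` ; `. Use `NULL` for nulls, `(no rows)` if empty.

Group flights by dest.
Per group compute: ROUND(AVG(seats), 2), SUM(seats).
  Cairo: ids {3} → ROUND(AVG(seats), 2)=6, SUM(seats)=6
  Hanoi: ids {1, 5, 8} → ROUND(AVG(seats), 2)=28.67, SUM(seats)=86
  Oslo: ids {4, 6} → ROUND(AVG(seats), 2)=41, SUM(seats)=82
  Quito: ids {2, 7} → ROUND(AVG(seats), 2)=32.5, SUM(seats)=65

Cairo | 6 | 6 ; Hanoi | 28.67 | 86 ; Oslo | 41 | 82 ; Quito | 32.5 | 65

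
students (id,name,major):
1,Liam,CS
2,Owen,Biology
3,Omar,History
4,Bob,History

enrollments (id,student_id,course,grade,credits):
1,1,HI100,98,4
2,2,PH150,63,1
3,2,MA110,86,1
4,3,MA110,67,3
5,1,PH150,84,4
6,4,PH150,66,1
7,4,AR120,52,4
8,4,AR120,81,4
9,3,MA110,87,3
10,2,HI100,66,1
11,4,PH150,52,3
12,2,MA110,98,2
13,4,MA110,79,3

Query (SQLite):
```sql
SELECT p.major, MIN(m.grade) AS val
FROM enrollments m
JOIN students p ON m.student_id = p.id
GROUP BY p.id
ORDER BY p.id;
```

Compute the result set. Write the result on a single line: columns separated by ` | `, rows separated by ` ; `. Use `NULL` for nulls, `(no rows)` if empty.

Join each enrollments row to its students via student_id.
Group joined rows by students.id; compute MIN(m.grade) per group.
  1: ids {1, 5} → MIN(m.grade)=84
  2: ids {2, 3, 10, 12} → MIN(m.grade)=63
  3: ids {4, 9} → MIN(m.grade)=67
  4: ids {6, 7, 8, 11, 13} → MIN(m.grade)=52

CS | 84 ; Biology | 63 ; History | 67 ; History | 52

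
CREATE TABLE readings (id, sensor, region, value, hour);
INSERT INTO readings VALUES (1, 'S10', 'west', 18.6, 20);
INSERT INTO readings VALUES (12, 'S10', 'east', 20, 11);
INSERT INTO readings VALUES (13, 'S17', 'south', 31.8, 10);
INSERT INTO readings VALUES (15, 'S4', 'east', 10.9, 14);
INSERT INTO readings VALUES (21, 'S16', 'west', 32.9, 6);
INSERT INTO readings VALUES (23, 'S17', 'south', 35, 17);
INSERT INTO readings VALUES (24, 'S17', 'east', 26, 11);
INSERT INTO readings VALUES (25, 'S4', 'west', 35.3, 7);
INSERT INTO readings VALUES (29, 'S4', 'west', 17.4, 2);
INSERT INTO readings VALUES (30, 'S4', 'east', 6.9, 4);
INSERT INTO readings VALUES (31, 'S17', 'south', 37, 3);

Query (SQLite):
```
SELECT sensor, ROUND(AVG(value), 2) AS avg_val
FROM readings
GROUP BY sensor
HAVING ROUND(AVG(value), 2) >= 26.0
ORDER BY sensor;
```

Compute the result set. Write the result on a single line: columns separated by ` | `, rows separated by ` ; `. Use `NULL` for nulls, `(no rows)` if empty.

Partition readings by sensor; compute ROUND(AVG(value), 2) within each group.
HAVING: keep groups where ROUND(AVG(value), 2) >= 26.0.
  S10: ids {1, 12} → ROUND(AVG(value), 2)=19.3
  S16: ids {21} → ROUND(AVG(value), 2)=32.9
  S17: ids {13, 23, 24, 31} → ROUND(AVG(value), 2)=32.45
  S4: ids {15, 25, 29, 30} → ROUND(AVG(value), 2)=17.63

S16 | 32.9 ; S17 | 32.45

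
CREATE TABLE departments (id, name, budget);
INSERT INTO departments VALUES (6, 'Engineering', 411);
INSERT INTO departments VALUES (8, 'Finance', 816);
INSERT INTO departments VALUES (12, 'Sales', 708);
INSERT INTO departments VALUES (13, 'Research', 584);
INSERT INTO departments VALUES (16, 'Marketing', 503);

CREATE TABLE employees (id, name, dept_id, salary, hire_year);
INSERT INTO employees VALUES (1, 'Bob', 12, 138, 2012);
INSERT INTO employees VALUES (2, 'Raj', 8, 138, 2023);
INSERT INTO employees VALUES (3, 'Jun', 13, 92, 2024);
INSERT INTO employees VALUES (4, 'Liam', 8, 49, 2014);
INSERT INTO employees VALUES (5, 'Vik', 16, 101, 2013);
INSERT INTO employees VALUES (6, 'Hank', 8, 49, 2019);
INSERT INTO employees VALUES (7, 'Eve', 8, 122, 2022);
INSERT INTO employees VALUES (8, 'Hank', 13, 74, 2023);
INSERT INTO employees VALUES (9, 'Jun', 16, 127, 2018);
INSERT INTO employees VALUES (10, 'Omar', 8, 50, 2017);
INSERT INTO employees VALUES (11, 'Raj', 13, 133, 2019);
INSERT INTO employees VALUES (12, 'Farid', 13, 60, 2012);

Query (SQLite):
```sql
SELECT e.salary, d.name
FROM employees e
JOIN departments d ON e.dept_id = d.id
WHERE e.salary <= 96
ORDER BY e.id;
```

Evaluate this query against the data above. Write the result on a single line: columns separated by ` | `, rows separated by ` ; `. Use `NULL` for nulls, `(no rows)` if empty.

92 | Research ; 49 | Finance ; 49 | Finance ; 74 | Research ; 50 | Finance ; 60 | Research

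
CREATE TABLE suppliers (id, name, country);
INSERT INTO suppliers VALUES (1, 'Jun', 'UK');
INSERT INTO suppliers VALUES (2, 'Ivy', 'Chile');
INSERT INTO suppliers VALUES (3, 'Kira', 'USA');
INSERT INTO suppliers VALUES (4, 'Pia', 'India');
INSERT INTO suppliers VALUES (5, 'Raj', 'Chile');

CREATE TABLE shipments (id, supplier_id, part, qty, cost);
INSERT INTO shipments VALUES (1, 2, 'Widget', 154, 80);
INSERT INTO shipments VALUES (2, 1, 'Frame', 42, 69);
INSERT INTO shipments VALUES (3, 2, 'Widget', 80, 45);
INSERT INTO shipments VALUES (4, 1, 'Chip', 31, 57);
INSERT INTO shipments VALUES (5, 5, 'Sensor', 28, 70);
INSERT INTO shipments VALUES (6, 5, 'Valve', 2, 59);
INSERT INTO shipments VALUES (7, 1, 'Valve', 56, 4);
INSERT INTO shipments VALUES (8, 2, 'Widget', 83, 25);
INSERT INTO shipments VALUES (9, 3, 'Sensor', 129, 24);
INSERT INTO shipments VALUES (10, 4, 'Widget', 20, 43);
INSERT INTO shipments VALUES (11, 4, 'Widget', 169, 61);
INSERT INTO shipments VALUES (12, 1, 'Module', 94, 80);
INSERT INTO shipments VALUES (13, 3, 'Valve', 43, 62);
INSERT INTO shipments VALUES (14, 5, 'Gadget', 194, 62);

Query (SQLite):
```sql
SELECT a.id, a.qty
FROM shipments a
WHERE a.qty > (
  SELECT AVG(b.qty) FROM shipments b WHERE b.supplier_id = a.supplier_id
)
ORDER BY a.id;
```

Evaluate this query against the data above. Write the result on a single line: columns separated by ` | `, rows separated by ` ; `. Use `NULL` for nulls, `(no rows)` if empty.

For each shipments row a, compute AVG(qty) over rows sharing a.supplier_id.
Keep row a if a.qty > that per-group AVG.
  supplier_id=1: AVG(qty) = 55.75
  supplier_id=2: AVG(qty) = 105.666667
  supplier_id=3: AVG(qty) = 86.0
  supplier_id=4: AVG(qty) = 94.5
  supplier_id=5: AVG(qty) = 74.666667

1 | 154 ; 7 | 56 ; 9 | 129 ; 11 | 169 ; 12 | 94 ; 14 | 194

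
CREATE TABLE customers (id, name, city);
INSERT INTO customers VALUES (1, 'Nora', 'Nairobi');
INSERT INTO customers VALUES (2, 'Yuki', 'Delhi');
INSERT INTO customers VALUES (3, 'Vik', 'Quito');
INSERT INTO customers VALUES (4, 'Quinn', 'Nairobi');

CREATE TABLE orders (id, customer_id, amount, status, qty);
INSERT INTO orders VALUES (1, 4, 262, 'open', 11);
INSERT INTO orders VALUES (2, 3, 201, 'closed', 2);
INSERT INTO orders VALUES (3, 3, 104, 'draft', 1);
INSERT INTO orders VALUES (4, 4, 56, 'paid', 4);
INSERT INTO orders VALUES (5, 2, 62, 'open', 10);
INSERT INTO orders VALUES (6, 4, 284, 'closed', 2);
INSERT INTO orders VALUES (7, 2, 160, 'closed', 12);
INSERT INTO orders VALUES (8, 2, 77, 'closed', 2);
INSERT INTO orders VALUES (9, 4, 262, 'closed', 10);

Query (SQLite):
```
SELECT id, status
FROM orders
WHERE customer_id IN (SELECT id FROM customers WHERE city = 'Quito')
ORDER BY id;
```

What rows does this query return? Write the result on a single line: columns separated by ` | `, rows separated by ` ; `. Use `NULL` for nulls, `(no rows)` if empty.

Inner query: customers.id where city = 'Quito'.
Outer: keep orders rows whose customer_id is in that set.
Inner query → {3}

2 | closed ; 3 | draft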